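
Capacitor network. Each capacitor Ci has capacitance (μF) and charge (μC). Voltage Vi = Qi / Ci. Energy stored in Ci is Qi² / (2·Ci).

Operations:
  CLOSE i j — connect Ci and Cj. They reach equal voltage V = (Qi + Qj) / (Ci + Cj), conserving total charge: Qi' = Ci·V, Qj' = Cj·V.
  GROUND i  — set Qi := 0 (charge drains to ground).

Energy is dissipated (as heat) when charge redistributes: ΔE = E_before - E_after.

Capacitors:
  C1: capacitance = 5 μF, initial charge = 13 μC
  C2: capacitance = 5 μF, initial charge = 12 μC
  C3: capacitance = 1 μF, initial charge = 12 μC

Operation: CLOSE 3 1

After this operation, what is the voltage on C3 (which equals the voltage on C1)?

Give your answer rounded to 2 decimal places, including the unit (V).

Initial: C1(5μF, Q=13μC, V=2.60V), C2(5μF, Q=12μC, V=2.40V), C3(1μF, Q=12μC, V=12.00V)
Op 1: CLOSE 3-1: Q_total=25.00, C_total=6.00, V=4.17; Q3=4.17, Q1=20.83; dissipated=36.817

Answer: 4.17 V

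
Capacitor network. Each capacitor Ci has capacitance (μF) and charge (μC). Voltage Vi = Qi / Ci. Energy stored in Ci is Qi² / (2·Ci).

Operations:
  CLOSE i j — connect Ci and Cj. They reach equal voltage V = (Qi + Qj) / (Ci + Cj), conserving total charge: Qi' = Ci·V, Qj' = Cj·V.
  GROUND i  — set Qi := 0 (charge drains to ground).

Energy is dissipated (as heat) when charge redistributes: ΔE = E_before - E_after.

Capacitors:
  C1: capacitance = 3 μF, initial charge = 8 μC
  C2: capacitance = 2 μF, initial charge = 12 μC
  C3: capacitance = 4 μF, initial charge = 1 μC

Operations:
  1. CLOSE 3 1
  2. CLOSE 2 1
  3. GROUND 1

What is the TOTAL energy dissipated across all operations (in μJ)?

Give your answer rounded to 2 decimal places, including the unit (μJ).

Answer: 33.43 μJ

Derivation:
Initial: C1(3μF, Q=8μC, V=2.67V), C2(2μF, Q=12μC, V=6.00V), C3(4μF, Q=1μC, V=0.25V)
Op 1: CLOSE 3-1: Q_total=9.00, C_total=7.00, V=1.29; Q3=5.14, Q1=3.86; dissipated=5.006
Op 2: CLOSE 2-1: Q_total=15.86, C_total=5.00, V=3.17; Q2=6.34, Q1=9.51; dissipated=13.335
Op 3: GROUND 1: Q1=0; energy lost=15.087
Total dissipated: 33.428 μJ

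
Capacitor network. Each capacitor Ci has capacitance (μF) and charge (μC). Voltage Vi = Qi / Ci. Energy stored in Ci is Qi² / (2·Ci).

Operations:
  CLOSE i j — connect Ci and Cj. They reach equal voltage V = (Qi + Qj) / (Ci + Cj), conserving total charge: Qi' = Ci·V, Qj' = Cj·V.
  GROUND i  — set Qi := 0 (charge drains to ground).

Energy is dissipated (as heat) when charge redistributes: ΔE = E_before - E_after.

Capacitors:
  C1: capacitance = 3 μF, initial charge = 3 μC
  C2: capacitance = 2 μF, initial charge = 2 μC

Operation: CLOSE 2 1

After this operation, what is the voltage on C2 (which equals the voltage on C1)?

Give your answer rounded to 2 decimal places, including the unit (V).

Answer: 1.00 V

Derivation:
Initial: C1(3μF, Q=3μC, V=1.00V), C2(2μF, Q=2μC, V=1.00V)
Op 1: CLOSE 2-1: Q_total=5.00, C_total=5.00, V=1.00; Q2=2.00, Q1=3.00; dissipated=0.000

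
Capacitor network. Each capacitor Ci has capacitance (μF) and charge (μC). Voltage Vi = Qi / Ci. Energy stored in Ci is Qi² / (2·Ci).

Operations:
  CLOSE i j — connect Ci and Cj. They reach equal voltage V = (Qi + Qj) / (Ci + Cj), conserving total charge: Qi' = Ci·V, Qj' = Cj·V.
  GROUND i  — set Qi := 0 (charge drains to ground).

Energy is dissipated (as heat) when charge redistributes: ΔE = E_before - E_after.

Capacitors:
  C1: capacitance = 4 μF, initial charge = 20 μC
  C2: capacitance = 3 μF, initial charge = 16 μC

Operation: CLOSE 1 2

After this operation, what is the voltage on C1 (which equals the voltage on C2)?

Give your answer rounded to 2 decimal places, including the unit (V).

Answer: 5.14 V

Derivation:
Initial: C1(4μF, Q=20μC, V=5.00V), C2(3μF, Q=16μC, V=5.33V)
Op 1: CLOSE 1-2: Q_total=36.00, C_total=7.00, V=5.14; Q1=20.57, Q2=15.43; dissipated=0.095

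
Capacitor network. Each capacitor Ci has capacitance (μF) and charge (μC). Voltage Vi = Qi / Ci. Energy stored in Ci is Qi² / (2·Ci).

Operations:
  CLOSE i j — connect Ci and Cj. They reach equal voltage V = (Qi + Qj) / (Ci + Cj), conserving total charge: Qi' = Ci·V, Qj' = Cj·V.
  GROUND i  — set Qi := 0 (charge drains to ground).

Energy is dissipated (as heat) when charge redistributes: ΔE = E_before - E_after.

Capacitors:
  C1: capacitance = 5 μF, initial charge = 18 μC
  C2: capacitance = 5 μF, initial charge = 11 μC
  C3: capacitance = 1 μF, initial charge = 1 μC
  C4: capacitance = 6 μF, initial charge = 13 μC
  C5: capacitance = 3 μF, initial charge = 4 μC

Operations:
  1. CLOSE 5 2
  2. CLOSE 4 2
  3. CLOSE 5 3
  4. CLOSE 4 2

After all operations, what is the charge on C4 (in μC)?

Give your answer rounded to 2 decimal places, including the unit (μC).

Initial: C1(5μF, Q=18μC, V=3.60V), C2(5μF, Q=11μC, V=2.20V), C3(1μF, Q=1μC, V=1.00V), C4(6μF, Q=13μC, V=2.17V), C5(3μF, Q=4μC, V=1.33V)
Op 1: CLOSE 5-2: Q_total=15.00, C_total=8.00, V=1.88; Q5=5.62, Q2=9.38; dissipated=0.704
Op 2: CLOSE 4-2: Q_total=22.38, C_total=11.00, V=2.03; Q4=12.20, Q2=10.17; dissipated=0.116
Op 3: CLOSE 5-3: Q_total=6.62, C_total=4.00, V=1.66; Q5=4.97, Q3=1.66; dissipated=0.287
Op 4: CLOSE 4-2: Q_total=22.38, C_total=11.00, V=2.03; Q4=12.20, Q2=10.17; dissipated=0.000
Final charges: Q1=18.00, Q2=10.17, Q3=1.66, Q4=12.20, Q5=4.97

Answer: 12.20 μC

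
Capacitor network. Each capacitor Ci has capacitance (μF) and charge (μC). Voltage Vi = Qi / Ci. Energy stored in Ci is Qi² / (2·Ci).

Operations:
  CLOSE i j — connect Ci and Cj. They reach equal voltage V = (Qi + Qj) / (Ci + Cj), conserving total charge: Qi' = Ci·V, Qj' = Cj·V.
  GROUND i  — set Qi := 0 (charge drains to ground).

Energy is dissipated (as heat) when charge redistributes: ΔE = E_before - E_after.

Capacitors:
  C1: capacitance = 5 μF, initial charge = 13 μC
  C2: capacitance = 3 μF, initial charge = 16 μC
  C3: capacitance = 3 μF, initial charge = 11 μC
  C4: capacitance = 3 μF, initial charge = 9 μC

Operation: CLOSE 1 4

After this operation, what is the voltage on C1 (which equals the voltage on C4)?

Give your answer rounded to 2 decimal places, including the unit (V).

Answer: 2.75 V

Derivation:
Initial: C1(5μF, Q=13μC, V=2.60V), C2(3μF, Q=16μC, V=5.33V), C3(3μF, Q=11μC, V=3.67V), C4(3μF, Q=9μC, V=3.00V)
Op 1: CLOSE 1-4: Q_total=22.00, C_total=8.00, V=2.75; Q1=13.75, Q4=8.25; dissipated=0.150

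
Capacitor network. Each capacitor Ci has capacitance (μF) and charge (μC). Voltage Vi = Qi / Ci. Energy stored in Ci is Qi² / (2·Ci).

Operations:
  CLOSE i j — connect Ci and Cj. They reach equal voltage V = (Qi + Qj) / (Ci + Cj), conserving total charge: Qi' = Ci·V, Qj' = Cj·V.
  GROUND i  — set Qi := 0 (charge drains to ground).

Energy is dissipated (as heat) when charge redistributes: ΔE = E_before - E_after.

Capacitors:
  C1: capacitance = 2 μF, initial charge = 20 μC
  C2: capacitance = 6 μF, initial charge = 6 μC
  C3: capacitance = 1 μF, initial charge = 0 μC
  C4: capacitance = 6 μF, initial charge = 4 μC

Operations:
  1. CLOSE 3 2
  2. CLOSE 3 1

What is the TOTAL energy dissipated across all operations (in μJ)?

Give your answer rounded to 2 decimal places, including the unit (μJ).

Initial: C1(2μF, Q=20μC, V=10.00V), C2(6μF, Q=6μC, V=1.00V), C3(1μF, Q=0μC, V=0.00V), C4(6μF, Q=4μC, V=0.67V)
Op 1: CLOSE 3-2: Q_total=6.00, C_total=7.00, V=0.86; Q3=0.86, Q2=5.14; dissipated=0.429
Op 2: CLOSE 3-1: Q_total=20.86, C_total=3.00, V=6.95; Q3=6.95, Q1=13.90; dissipated=27.864
Total dissipated: 28.293 μJ

Answer: 28.29 μJ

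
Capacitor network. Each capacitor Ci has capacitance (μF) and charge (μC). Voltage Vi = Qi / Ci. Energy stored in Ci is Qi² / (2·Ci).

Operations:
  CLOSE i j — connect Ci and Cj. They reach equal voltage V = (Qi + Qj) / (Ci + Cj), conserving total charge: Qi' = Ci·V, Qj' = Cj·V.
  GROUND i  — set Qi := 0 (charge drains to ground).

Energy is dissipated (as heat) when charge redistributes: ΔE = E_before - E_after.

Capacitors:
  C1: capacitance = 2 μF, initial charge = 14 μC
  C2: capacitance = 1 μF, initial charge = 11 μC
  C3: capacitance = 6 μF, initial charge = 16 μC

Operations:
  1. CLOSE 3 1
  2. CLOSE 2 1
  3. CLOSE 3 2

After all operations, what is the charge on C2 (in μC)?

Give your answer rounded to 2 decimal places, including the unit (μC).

Answer: 4.10 μC

Derivation:
Initial: C1(2μF, Q=14μC, V=7.00V), C2(1μF, Q=11μC, V=11.00V), C3(6μF, Q=16μC, V=2.67V)
Op 1: CLOSE 3-1: Q_total=30.00, C_total=8.00, V=3.75; Q3=22.50, Q1=7.50; dissipated=14.083
Op 2: CLOSE 2-1: Q_total=18.50, C_total=3.00, V=6.17; Q2=6.17, Q1=12.33; dissipated=17.521
Op 3: CLOSE 3-2: Q_total=28.67, C_total=7.00, V=4.10; Q3=24.57, Q2=4.10; dissipated=2.503
Final charges: Q1=12.33, Q2=4.10, Q3=24.57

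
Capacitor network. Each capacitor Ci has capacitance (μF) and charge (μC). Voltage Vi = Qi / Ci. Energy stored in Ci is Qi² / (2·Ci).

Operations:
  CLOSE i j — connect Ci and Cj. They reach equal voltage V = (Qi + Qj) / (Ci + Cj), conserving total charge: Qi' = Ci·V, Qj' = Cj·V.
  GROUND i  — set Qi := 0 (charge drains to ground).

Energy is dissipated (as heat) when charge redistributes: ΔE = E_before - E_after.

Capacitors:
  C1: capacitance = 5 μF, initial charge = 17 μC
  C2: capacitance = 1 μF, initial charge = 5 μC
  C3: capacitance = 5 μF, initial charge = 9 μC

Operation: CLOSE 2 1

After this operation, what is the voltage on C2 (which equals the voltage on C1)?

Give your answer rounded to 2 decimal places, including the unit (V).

Answer: 3.67 V

Derivation:
Initial: C1(5μF, Q=17μC, V=3.40V), C2(1μF, Q=5μC, V=5.00V), C3(5μF, Q=9μC, V=1.80V)
Op 1: CLOSE 2-1: Q_total=22.00, C_total=6.00, V=3.67; Q2=3.67, Q1=18.33; dissipated=1.067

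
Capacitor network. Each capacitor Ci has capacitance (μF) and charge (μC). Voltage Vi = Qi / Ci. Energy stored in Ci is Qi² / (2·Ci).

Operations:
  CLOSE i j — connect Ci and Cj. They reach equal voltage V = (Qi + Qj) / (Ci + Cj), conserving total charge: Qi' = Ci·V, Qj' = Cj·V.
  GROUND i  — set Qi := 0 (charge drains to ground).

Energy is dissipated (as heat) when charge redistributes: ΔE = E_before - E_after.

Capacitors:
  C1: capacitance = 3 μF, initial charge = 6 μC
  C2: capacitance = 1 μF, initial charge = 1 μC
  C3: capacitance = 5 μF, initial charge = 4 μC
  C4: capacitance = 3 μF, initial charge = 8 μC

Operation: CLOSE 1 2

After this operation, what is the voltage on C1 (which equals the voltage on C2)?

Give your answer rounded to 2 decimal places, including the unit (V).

Answer: 1.75 V

Derivation:
Initial: C1(3μF, Q=6μC, V=2.00V), C2(1μF, Q=1μC, V=1.00V), C3(5μF, Q=4μC, V=0.80V), C4(3μF, Q=8μC, V=2.67V)
Op 1: CLOSE 1-2: Q_total=7.00, C_total=4.00, V=1.75; Q1=5.25, Q2=1.75; dissipated=0.375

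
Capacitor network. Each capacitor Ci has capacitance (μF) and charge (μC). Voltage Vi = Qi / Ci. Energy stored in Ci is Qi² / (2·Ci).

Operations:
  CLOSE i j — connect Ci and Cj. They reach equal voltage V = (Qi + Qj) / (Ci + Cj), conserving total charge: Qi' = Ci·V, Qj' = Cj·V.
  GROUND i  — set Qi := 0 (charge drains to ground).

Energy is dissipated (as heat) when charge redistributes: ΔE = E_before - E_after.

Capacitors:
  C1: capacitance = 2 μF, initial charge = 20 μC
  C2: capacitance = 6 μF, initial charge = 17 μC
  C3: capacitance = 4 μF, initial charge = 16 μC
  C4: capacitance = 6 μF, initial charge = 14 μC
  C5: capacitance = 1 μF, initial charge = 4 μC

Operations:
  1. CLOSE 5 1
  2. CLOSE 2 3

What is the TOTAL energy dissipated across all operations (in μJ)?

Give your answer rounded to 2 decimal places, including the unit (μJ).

Initial: C1(2μF, Q=20μC, V=10.00V), C2(6μF, Q=17μC, V=2.83V), C3(4μF, Q=16μC, V=4.00V), C4(6μF, Q=14μC, V=2.33V), C5(1μF, Q=4μC, V=4.00V)
Op 1: CLOSE 5-1: Q_total=24.00, C_total=3.00, V=8.00; Q5=8.00, Q1=16.00; dissipated=12.000
Op 2: CLOSE 2-3: Q_total=33.00, C_total=10.00, V=3.30; Q2=19.80, Q3=13.20; dissipated=1.633
Total dissipated: 13.633 μJ

Answer: 13.63 μJ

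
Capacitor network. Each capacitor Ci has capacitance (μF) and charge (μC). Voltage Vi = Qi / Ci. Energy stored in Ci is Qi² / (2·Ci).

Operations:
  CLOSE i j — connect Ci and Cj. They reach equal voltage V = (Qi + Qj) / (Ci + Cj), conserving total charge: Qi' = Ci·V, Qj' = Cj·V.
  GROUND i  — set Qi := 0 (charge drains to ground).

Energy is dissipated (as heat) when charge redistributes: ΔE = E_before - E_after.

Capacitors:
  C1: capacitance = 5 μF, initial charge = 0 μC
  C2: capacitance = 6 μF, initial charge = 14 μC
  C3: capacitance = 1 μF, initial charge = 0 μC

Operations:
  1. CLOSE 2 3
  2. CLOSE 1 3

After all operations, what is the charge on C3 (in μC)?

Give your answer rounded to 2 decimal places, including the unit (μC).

Answer: 0.33 μC

Derivation:
Initial: C1(5μF, Q=0μC, V=0.00V), C2(6μF, Q=14μC, V=2.33V), C3(1μF, Q=0μC, V=0.00V)
Op 1: CLOSE 2-3: Q_total=14.00, C_total=7.00, V=2.00; Q2=12.00, Q3=2.00; dissipated=2.333
Op 2: CLOSE 1-3: Q_total=2.00, C_total=6.00, V=0.33; Q1=1.67, Q3=0.33; dissipated=1.667
Final charges: Q1=1.67, Q2=12.00, Q3=0.33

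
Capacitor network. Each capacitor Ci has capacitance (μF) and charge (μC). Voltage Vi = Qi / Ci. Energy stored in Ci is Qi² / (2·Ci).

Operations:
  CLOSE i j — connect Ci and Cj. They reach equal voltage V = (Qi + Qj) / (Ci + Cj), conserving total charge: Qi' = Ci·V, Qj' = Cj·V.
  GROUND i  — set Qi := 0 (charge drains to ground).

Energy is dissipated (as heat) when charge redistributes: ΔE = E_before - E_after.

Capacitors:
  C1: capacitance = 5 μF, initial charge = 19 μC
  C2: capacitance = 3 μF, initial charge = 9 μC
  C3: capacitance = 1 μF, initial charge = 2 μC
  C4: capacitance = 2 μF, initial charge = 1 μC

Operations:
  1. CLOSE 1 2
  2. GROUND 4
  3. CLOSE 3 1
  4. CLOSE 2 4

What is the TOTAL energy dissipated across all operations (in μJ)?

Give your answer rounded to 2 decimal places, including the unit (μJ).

Answer: 9.14 μJ

Derivation:
Initial: C1(5μF, Q=19μC, V=3.80V), C2(3μF, Q=9μC, V=3.00V), C3(1μF, Q=2μC, V=2.00V), C4(2μF, Q=1μC, V=0.50V)
Op 1: CLOSE 1-2: Q_total=28.00, C_total=8.00, V=3.50; Q1=17.50, Q2=10.50; dissipated=0.600
Op 2: GROUND 4: Q4=0; energy lost=0.250
Op 3: CLOSE 3-1: Q_total=19.50, C_total=6.00, V=3.25; Q3=3.25, Q1=16.25; dissipated=0.938
Op 4: CLOSE 2-4: Q_total=10.50, C_total=5.00, V=2.10; Q2=6.30, Q4=4.20; dissipated=7.350
Total dissipated: 9.137 μJ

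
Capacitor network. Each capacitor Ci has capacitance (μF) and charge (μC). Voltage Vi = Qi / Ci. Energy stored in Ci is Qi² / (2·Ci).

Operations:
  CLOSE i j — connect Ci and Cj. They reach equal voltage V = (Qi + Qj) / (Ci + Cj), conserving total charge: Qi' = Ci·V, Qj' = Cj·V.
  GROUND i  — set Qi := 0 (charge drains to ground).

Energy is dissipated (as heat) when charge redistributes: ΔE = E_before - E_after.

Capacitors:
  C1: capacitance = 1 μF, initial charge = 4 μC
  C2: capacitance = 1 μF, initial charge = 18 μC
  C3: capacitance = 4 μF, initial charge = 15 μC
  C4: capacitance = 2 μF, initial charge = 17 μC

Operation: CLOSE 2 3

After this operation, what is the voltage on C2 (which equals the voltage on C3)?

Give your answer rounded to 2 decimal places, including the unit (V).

Answer: 6.60 V

Derivation:
Initial: C1(1μF, Q=4μC, V=4.00V), C2(1μF, Q=18μC, V=18.00V), C3(4μF, Q=15μC, V=3.75V), C4(2μF, Q=17μC, V=8.50V)
Op 1: CLOSE 2-3: Q_total=33.00, C_total=5.00, V=6.60; Q2=6.60, Q3=26.40; dissipated=81.225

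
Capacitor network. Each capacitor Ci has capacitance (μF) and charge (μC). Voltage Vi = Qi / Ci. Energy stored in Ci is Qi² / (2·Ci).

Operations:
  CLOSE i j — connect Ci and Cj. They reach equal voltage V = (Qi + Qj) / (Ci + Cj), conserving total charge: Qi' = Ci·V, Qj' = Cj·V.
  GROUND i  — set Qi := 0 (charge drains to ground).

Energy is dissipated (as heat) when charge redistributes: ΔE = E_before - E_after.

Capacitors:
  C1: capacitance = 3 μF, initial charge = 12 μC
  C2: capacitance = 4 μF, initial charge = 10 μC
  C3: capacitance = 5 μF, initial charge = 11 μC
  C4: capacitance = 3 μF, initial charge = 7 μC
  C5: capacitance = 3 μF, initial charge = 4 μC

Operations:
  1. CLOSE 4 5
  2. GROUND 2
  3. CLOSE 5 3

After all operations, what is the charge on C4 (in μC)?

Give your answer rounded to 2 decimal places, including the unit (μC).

Initial: C1(3μF, Q=12μC, V=4.00V), C2(4μF, Q=10μC, V=2.50V), C3(5μF, Q=11μC, V=2.20V), C4(3μF, Q=7μC, V=2.33V), C5(3μF, Q=4μC, V=1.33V)
Op 1: CLOSE 4-5: Q_total=11.00, C_total=6.00, V=1.83; Q4=5.50, Q5=5.50; dissipated=0.750
Op 2: GROUND 2: Q2=0; energy lost=12.500
Op 3: CLOSE 5-3: Q_total=16.50, C_total=8.00, V=2.06; Q5=6.19, Q3=10.31; dissipated=0.126
Final charges: Q1=12.00, Q2=0.00, Q3=10.31, Q4=5.50, Q5=6.19

Answer: 5.50 μC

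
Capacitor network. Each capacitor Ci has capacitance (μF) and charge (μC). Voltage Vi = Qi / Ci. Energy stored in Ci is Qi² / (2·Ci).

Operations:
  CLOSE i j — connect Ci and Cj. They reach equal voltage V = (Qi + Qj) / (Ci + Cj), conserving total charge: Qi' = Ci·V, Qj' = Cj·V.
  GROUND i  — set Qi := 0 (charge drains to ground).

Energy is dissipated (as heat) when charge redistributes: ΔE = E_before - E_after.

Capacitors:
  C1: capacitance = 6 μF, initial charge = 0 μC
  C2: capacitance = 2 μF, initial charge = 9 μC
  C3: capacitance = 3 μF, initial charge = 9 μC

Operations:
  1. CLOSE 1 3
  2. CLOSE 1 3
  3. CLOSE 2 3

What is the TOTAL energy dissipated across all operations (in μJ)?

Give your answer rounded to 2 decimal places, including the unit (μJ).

Answer: 16.35 μJ

Derivation:
Initial: C1(6μF, Q=0μC, V=0.00V), C2(2μF, Q=9μC, V=4.50V), C3(3μF, Q=9μC, V=3.00V)
Op 1: CLOSE 1-3: Q_total=9.00, C_total=9.00, V=1.00; Q1=6.00, Q3=3.00; dissipated=9.000
Op 2: CLOSE 1-3: Q_total=9.00, C_total=9.00, V=1.00; Q1=6.00, Q3=3.00; dissipated=0.000
Op 3: CLOSE 2-3: Q_total=12.00, C_total=5.00, V=2.40; Q2=4.80, Q3=7.20; dissipated=7.350
Total dissipated: 16.350 μJ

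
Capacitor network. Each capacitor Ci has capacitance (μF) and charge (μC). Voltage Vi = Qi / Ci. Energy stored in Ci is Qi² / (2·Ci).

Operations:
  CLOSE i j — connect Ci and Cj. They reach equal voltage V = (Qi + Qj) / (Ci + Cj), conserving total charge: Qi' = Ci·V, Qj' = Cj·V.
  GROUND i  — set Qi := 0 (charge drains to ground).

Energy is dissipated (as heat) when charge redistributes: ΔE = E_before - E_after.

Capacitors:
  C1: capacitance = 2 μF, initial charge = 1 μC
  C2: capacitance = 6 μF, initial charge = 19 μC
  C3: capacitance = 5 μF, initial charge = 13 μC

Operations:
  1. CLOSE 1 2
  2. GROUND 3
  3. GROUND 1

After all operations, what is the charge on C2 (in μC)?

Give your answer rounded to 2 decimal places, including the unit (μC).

Answer: 15.00 μC

Derivation:
Initial: C1(2μF, Q=1μC, V=0.50V), C2(6μF, Q=19μC, V=3.17V), C3(5μF, Q=13μC, V=2.60V)
Op 1: CLOSE 1-2: Q_total=20.00, C_total=8.00, V=2.50; Q1=5.00, Q2=15.00; dissipated=5.333
Op 2: GROUND 3: Q3=0; energy lost=16.900
Op 3: GROUND 1: Q1=0; energy lost=6.250
Final charges: Q1=0.00, Q2=15.00, Q3=0.00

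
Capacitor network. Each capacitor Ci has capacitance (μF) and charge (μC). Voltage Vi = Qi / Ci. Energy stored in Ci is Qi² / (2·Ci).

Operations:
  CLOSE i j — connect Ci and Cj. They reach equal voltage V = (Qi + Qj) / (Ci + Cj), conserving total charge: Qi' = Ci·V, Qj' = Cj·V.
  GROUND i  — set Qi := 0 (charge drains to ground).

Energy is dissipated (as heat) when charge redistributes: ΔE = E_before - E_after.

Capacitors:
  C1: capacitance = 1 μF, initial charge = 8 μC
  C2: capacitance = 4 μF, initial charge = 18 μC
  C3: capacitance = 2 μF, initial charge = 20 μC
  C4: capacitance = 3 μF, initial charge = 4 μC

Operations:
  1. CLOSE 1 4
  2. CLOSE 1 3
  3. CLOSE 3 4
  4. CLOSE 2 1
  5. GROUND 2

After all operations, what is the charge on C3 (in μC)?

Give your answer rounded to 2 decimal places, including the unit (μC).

Initial: C1(1μF, Q=8μC, V=8.00V), C2(4μF, Q=18μC, V=4.50V), C3(2μF, Q=20μC, V=10.00V), C4(3μF, Q=4μC, V=1.33V)
Op 1: CLOSE 1-4: Q_total=12.00, C_total=4.00, V=3.00; Q1=3.00, Q4=9.00; dissipated=16.667
Op 2: CLOSE 1-3: Q_total=23.00, C_total=3.00, V=7.67; Q1=7.67, Q3=15.33; dissipated=16.333
Op 3: CLOSE 3-4: Q_total=24.33, C_total=5.00, V=4.87; Q3=9.73, Q4=14.60; dissipated=13.067
Op 4: CLOSE 2-1: Q_total=25.67, C_total=5.00, V=5.13; Q2=20.53, Q1=5.13; dissipated=4.011
Op 5: GROUND 2: Q2=0; energy lost=52.702
Final charges: Q1=5.13, Q2=0.00, Q3=9.73, Q4=14.60

Answer: 9.73 μC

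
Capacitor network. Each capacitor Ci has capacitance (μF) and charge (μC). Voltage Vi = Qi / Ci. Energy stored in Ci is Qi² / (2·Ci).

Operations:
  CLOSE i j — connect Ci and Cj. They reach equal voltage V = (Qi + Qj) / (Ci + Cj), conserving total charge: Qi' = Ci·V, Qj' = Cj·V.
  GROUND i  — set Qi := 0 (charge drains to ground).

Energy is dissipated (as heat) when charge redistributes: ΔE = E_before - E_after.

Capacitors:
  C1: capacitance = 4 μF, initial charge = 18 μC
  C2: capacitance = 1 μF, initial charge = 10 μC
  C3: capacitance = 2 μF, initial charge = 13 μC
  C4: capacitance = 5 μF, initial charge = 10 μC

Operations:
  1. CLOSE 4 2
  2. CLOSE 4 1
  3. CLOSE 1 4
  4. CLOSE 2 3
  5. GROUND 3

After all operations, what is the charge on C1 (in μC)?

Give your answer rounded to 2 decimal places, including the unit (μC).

Answer: 15.41 μC

Derivation:
Initial: C1(4μF, Q=18μC, V=4.50V), C2(1μF, Q=10μC, V=10.00V), C3(2μF, Q=13μC, V=6.50V), C4(5μF, Q=10μC, V=2.00V)
Op 1: CLOSE 4-2: Q_total=20.00, C_total=6.00, V=3.33; Q4=16.67, Q2=3.33; dissipated=26.667
Op 2: CLOSE 4-1: Q_total=34.67, C_total=9.00, V=3.85; Q4=19.26, Q1=15.41; dissipated=1.512
Op 3: CLOSE 1-4: Q_total=34.67, C_total=9.00, V=3.85; Q1=15.41, Q4=19.26; dissipated=0.000
Op 4: CLOSE 2-3: Q_total=16.33, C_total=3.00, V=5.44; Q2=5.44, Q3=10.89; dissipated=3.343
Op 5: GROUND 3: Q3=0; energy lost=29.642
Final charges: Q1=15.41, Q2=5.44, Q3=0.00, Q4=19.26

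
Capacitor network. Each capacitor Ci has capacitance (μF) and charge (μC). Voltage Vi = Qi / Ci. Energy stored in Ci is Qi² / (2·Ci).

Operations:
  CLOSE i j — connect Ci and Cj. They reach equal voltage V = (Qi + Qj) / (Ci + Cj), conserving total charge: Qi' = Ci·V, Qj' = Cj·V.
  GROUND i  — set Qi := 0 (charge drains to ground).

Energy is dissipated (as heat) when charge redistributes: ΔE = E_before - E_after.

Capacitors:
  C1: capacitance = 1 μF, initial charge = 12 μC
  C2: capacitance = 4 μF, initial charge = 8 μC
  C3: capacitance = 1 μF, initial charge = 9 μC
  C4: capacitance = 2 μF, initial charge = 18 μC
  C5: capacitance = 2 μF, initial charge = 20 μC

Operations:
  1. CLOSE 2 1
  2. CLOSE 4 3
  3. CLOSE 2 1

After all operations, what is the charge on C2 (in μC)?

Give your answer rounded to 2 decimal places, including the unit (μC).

Initial: C1(1μF, Q=12μC, V=12.00V), C2(4μF, Q=8μC, V=2.00V), C3(1μF, Q=9μC, V=9.00V), C4(2μF, Q=18μC, V=9.00V), C5(2μF, Q=20μC, V=10.00V)
Op 1: CLOSE 2-1: Q_total=20.00, C_total=5.00, V=4.00; Q2=16.00, Q1=4.00; dissipated=40.000
Op 2: CLOSE 4-3: Q_total=27.00, C_total=3.00, V=9.00; Q4=18.00, Q3=9.00; dissipated=0.000
Op 3: CLOSE 2-1: Q_total=20.00, C_total=5.00, V=4.00; Q2=16.00, Q1=4.00; dissipated=0.000
Final charges: Q1=4.00, Q2=16.00, Q3=9.00, Q4=18.00, Q5=20.00

Answer: 16.00 μC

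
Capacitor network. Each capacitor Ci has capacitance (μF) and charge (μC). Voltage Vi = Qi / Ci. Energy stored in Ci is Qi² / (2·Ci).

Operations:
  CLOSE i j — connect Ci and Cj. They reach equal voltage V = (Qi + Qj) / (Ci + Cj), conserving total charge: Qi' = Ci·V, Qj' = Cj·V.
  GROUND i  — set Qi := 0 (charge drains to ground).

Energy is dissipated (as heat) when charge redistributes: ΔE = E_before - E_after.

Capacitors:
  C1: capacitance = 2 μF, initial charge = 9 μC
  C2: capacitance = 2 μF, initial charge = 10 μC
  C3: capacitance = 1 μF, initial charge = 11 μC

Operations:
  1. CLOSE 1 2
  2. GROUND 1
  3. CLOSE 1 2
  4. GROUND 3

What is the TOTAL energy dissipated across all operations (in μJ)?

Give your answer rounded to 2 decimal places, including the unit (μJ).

Answer: 94.47 μJ

Derivation:
Initial: C1(2μF, Q=9μC, V=4.50V), C2(2μF, Q=10μC, V=5.00V), C3(1μF, Q=11μC, V=11.00V)
Op 1: CLOSE 1-2: Q_total=19.00, C_total=4.00, V=4.75; Q1=9.50, Q2=9.50; dissipated=0.125
Op 2: GROUND 1: Q1=0; energy lost=22.562
Op 3: CLOSE 1-2: Q_total=9.50, C_total=4.00, V=2.38; Q1=4.75, Q2=4.75; dissipated=11.281
Op 4: GROUND 3: Q3=0; energy lost=60.500
Total dissipated: 94.469 μJ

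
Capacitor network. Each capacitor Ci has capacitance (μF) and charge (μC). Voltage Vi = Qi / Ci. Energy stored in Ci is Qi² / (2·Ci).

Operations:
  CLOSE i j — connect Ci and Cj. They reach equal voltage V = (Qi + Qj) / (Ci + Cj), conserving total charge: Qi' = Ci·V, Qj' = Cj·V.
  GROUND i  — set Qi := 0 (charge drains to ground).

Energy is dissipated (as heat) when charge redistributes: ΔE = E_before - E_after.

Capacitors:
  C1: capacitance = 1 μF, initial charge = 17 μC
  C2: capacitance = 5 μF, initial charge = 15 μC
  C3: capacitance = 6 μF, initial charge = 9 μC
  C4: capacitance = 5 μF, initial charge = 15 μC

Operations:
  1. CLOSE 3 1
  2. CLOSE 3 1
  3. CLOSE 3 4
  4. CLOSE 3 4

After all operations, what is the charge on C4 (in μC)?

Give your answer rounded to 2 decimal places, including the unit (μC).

Initial: C1(1μF, Q=17μC, V=17.00V), C2(5μF, Q=15μC, V=3.00V), C3(6μF, Q=9μC, V=1.50V), C4(5μF, Q=15μC, V=3.00V)
Op 1: CLOSE 3-1: Q_total=26.00, C_total=7.00, V=3.71; Q3=22.29, Q1=3.71; dissipated=102.964
Op 2: CLOSE 3-1: Q_total=26.00, C_total=7.00, V=3.71; Q3=22.29, Q1=3.71; dissipated=0.000
Op 3: CLOSE 3-4: Q_total=37.29, C_total=11.00, V=3.39; Q3=20.34, Q4=16.95; dissipated=0.696
Op 4: CLOSE 3-4: Q_total=37.29, C_total=11.00, V=3.39; Q3=20.34, Q4=16.95; dissipated=0.000
Final charges: Q1=3.71, Q2=15.00, Q3=20.34, Q4=16.95

Answer: 16.95 μC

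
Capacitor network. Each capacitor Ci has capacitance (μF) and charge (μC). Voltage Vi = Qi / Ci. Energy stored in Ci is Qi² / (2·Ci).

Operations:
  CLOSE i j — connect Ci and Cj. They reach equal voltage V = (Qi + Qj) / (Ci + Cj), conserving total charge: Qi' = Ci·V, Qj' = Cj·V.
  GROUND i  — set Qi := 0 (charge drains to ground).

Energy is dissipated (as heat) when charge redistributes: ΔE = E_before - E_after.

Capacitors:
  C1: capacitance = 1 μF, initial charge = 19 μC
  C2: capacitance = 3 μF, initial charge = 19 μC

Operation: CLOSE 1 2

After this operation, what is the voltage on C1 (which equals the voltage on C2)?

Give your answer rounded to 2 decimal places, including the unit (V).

Initial: C1(1μF, Q=19μC, V=19.00V), C2(3μF, Q=19μC, V=6.33V)
Op 1: CLOSE 1-2: Q_total=38.00, C_total=4.00, V=9.50; Q1=9.50, Q2=28.50; dissipated=60.167

Answer: 9.50 V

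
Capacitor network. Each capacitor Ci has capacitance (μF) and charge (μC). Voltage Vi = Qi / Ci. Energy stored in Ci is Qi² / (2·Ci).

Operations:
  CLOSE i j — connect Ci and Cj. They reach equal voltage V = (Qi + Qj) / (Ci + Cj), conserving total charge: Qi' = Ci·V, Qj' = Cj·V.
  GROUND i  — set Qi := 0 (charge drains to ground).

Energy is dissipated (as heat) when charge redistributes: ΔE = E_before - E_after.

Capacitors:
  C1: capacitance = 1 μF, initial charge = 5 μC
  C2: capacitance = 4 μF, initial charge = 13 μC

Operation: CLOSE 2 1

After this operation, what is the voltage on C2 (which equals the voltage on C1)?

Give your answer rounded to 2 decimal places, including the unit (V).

Initial: C1(1μF, Q=5μC, V=5.00V), C2(4μF, Q=13μC, V=3.25V)
Op 1: CLOSE 2-1: Q_total=18.00, C_total=5.00, V=3.60; Q2=14.40, Q1=3.60; dissipated=1.225

Answer: 3.60 V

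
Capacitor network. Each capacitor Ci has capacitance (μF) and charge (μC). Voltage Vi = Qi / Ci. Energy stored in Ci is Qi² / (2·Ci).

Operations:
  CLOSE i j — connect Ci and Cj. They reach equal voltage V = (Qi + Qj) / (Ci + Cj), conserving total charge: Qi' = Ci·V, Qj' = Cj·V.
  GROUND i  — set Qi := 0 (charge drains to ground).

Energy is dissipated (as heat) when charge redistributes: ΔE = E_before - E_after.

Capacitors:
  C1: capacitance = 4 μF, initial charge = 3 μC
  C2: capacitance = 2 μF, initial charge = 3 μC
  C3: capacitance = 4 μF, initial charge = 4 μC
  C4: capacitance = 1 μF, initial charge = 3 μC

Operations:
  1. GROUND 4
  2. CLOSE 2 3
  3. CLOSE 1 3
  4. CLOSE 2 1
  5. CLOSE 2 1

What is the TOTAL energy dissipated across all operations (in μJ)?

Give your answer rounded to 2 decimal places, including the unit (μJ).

Initial: C1(4μF, Q=3μC, V=0.75V), C2(2μF, Q=3μC, V=1.50V), C3(4μF, Q=4μC, V=1.00V), C4(1μF, Q=3μC, V=3.00V)
Op 1: GROUND 4: Q4=0; energy lost=4.500
Op 2: CLOSE 2-3: Q_total=7.00, C_total=6.00, V=1.17; Q2=2.33, Q3=4.67; dissipated=0.167
Op 3: CLOSE 1-3: Q_total=7.67, C_total=8.00, V=0.96; Q1=3.83, Q3=3.83; dissipated=0.174
Op 4: CLOSE 2-1: Q_total=6.17, C_total=6.00, V=1.03; Q2=2.06, Q1=4.11; dissipated=0.029
Op 5: CLOSE 2-1: Q_total=6.17, C_total=6.00, V=1.03; Q2=2.06, Q1=4.11; dissipated=0.000
Total dissipated: 4.869 μJ

Answer: 4.87 μJ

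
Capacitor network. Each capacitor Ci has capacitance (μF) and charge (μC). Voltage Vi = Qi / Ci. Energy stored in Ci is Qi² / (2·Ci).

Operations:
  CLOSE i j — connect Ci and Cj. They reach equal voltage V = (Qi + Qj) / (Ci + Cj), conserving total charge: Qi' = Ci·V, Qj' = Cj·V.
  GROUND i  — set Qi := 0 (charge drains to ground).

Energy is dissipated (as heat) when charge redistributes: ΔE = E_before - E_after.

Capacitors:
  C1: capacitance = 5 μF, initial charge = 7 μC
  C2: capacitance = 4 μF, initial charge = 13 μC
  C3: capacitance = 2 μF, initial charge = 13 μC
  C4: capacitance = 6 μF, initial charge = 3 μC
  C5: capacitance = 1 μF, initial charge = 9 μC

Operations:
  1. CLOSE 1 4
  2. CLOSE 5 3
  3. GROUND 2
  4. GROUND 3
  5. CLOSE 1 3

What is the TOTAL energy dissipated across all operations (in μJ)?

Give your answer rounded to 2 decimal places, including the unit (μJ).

Initial: C1(5μF, Q=7μC, V=1.40V), C2(4μF, Q=13μC, V=3.25V), C3(2μF, Q=13μC, V=6.50V), C4(6μF, Q=3μC, V=0.50V), C5(1μF, Q=9μC, V=9.00V)
Op 1: CLOSE 1-4: Q_total=10.00, C_total=11.00, V=0.91; Q1=4.55, Q4=5.45; dissipated=1.105
Op 2: CLOSE 5-3: Q_total=22.00, C_total=3.00, V=7.33; Q5=7.33, Q3=14.67; dissipated=2.083
Op 3: GROUND 2: Q2=0; energy lost=21.125
Op 4: GROUND 3: Q3=0; energy lost=53.778
Op 5: CLOSE 1-3: Q_total=4.55, C_total=7.00, V=0.65; Q1=3.25, Q3=1.30; dissipated=0.590
Total dissipated: 78.681 μJ

Answer: 78.68 μJ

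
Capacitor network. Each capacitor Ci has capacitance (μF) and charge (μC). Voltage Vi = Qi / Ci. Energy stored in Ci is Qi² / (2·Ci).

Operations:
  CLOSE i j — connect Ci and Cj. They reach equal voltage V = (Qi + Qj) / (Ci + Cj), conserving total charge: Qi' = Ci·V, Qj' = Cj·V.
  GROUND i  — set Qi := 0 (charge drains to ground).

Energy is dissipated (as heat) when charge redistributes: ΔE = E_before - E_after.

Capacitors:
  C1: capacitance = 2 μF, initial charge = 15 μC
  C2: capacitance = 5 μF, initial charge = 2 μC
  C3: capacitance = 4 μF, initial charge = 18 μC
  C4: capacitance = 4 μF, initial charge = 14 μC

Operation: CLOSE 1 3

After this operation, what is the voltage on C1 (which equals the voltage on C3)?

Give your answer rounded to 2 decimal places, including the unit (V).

Answer: 5.50 V

Derivation:
Initial: C1(2μF, Q=15μC, V=7.50V), C2(5μF, Q=2μC, V=0.40V), C3(4μF, Q=18μC, V=4.50V), C4(4μF, Q=14μC, V=3.50V)
Op 1: CLOSE 1-3: Q_total=33.00, C_total=6.00, V=5.50; Q1=11.00, Q3=22.00; dissipated=6.000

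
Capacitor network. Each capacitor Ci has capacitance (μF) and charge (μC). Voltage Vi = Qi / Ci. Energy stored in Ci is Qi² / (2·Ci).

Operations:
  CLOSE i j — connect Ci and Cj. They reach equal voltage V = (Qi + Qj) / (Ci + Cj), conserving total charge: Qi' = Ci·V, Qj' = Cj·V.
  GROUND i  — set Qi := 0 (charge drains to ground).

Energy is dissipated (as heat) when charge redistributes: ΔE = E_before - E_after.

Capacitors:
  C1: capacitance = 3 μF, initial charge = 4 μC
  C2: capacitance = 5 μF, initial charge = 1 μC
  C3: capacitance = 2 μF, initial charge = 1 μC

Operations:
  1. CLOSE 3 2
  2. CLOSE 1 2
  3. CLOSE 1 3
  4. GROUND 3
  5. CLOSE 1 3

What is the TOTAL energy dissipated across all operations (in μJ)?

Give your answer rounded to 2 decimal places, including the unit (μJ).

Answer: 1.62 μJ

Derivation:
Initial: C1(3μF, Q=4μC, V=1.33V), C2(5μF, Q=1μC, V=0.20V), C3(2μF, Q=1μC, V=0.50V)
Op 1: CLOSE 3-2: Q_total=2.00, C_total=7.00, V=0.29; Q3=0.57, Q2=1.43; dissipated=0.064
Op 2: CLOSE 1-2: Q_total=5.43, C_total=8.00, V=0.68; Q1=2.04, Q2=3.39; dissipated=1.029
Op 3: CLOSE 1-3: Q_total=2.61, C_total=5.00, V=0.52; Q1=1.56, Q3=1.04; dissipated=0.093
Op 4: GROUND 3: Q3=0; energy lost=0.272
Op 5: CLOSE 1-3: Q_total=1.56, C_total=5.00, V=0.31; Q1=0.94, Q3=0.63; dissipated=0.163
Total dissipated: 1.621 μJ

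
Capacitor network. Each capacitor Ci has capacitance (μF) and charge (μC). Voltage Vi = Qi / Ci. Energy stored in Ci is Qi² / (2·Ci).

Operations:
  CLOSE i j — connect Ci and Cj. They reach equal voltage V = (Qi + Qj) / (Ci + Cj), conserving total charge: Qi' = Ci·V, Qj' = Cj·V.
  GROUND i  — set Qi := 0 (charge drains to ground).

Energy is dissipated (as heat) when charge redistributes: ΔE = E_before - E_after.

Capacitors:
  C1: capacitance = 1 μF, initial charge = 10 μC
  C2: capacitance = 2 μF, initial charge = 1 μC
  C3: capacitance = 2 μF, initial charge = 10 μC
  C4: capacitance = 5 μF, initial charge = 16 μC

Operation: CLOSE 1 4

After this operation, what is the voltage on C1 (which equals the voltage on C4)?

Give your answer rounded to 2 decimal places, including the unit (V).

Answer: 4.33 V

Derivation:
Initial: C1(1μF, Q=10μC, V=10.00V), C2(2μF, Q=1μC, V=0.50V), C3(2μF, Q=10μC, V=5.00V), C4(5μF, Q=16μC, V=3.20V)
Op 1: CLOSE 1-4: Q_total=26.00, C_total=6.00, V=4.33; Q1=4.33, Q4=21.67; dissipated=19.267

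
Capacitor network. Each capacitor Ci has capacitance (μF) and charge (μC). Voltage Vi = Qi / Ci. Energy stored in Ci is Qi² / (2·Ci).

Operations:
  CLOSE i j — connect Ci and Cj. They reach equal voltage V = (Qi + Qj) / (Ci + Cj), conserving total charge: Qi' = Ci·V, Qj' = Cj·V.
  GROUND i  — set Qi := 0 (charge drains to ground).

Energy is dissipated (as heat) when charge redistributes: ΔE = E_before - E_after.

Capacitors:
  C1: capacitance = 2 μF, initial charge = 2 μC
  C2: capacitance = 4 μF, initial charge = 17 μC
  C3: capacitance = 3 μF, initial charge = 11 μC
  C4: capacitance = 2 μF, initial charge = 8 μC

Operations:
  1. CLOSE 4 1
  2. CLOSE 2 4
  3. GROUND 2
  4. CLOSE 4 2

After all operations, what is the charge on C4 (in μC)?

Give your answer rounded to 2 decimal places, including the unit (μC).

Initial: C1(2μF, Q=2μC, V=1.00V), C2(4μF, Q=17μC, V=4.25V), C3(3μF, Q=11μC, V=3.67V), C4(2μF, Q=8μC, V=4.00V)
Op 1: CLOSE 4-1: Q_total=10.00, C_total=4.00, V=2.50; Q4=5.00, Q1=5.00; dissipated=4.500
Op 2: CLOSE 2-4: Q_total=22.00, C_total=6.00, V=3.67; Q2=14.67, Q4=7.33; dissipated=2.042
Op 3: GROUND 2: Q2=0; energy lost=26.889
Op 4: CLOSE 4-2: Q_total=7.33, C_total=6.00, V=1.22; Q4=2.44, Q2=4.89; dissipated=8.963
Final charges: Q1=5.00, Q2=4.89, Q3=11.00, Q4=2.44

Answer: 2.44 μC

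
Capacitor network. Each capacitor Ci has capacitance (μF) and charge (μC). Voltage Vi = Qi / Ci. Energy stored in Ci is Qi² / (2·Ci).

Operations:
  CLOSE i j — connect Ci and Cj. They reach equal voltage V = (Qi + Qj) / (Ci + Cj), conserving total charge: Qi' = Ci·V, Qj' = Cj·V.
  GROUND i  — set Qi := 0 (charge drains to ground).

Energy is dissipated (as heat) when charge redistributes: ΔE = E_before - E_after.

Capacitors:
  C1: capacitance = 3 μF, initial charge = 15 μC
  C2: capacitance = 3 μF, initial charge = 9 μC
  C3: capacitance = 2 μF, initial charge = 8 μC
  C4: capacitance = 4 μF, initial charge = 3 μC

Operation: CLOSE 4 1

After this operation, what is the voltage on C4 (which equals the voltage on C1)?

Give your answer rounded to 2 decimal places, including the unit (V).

Answer: 2.57 V

Derivation:
Initial: C1(3μF, Q=15μC, V=5.00V), C2(3μF, Q=9μC, V=3.00V), C3(2μF, Q=8μC, V=4.00V), C4(4μF, Q=3μC, V=0.75V)
Op 1: CLOSE 4-1: Q_total=18.00, C_total=7.00, V=2.57; Q4=10.29, Q1=7.71; dissipated=15.482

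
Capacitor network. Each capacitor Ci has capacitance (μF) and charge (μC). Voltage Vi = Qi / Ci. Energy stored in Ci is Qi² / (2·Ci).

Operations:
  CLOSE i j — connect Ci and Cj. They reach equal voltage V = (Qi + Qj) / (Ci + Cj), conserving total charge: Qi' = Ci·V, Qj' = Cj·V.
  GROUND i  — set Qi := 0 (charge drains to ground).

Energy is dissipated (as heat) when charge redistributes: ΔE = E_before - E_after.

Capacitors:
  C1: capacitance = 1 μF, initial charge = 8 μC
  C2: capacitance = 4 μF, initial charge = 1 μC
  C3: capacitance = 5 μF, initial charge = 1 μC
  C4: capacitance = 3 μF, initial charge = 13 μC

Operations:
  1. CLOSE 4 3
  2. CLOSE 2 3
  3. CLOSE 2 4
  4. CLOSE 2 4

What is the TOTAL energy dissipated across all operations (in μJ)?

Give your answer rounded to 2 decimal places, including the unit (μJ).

Initial: C1(1μF, Q=8μC, V=8.00V), C2(4μF, Q=1μC, V=0.25V), C3(5μF, Q=1μC, V=0.20V), C4(3μF, Q=13μC, V=4.33V)
Op 1: CLOSE 4-3: Q_total=14.00, C_total=8.00, V=1.75; Q4=5.25, Q3=8.75; dissipated=16.017
Op 2: CLOSE 2-3: Q_total=9.75, C_total=9.00, V=1.08; Q2=4.33, Q3=5.42; dissipated=2.500
Op 3: CLOSE 2-4: Q_total=9.58, C_total=7.00, V=1.37; Q2=5.48, Q4=4.11; dissipated=0.381
Op 4: CLOSE 2-4: Q_total=9.58, C_total=7.00, V=1.37; Q2=5.48, Q4=4.11; dissipated=0.000
Total dissipated: 18.898 μJ

Answer: 18.90 μJ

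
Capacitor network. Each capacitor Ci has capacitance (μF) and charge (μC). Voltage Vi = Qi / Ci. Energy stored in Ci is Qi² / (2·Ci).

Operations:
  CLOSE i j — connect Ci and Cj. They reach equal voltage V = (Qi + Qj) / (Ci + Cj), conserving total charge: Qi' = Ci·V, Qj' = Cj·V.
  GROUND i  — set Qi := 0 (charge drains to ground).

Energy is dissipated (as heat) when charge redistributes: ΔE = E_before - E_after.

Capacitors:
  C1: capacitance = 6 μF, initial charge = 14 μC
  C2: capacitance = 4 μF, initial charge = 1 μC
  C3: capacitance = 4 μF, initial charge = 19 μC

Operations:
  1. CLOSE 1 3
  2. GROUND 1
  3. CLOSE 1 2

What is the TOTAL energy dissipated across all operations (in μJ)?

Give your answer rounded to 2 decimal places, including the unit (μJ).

Initial: C1(6μF, Q=14μC, V=2.33V), C2(4μF, Q=1μC, V=0.25V), C3(4μF, Q=19μC, V=4.75V)
Op 1: CLOSE 1-3: Q_total=33.00, C_total=10.00, V=3.30; Q1=19.80, Q3=13.20; dissipated=7.008
Op 2: GROUND 1: Q1=0; energy lost=32.670
Op 3: CLOSE 1-2: Q_total=1.00, C_total=10.00, V=0.10; Q1=0.60, Q2=0.40; dissipated=0.075
Total dissipated: 39.753 μJ

Answer: 39.75 μJ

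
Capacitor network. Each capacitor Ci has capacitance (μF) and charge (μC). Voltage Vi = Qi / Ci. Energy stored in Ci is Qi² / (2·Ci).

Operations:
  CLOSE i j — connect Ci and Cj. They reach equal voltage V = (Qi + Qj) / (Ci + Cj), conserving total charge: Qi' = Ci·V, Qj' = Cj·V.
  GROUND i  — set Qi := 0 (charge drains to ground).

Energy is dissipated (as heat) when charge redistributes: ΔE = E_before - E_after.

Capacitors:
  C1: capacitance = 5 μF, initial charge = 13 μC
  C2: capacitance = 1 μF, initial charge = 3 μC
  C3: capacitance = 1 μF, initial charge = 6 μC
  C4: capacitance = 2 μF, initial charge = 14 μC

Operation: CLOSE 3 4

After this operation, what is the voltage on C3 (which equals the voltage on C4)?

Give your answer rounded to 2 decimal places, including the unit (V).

Initial: C1(5μF, Q=13μC, V=2.60V), C2(1μF, Q=3μC, V=3.00V), C3(1μF, Q=6μC, V=6.00V), C4(2μF, Q=14μC, V=7.00V)
Op 1: CLOSE 3-4: Q_total=20.00, C_total=3.00, V=6.67; Q3=6.67, Q4=13.33; dissipated=0.333

Answer: 6.67 V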